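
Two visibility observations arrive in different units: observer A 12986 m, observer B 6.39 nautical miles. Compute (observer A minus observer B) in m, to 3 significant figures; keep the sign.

observer B: 6.39 nmi = 11834.28 m.
Difference: 12986.00 − 11834.28 = 1150 m.

1150 m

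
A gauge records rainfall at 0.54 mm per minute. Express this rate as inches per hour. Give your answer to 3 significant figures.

0.54 mm/minute × 0.0393701 in/mm × 60 minute/hour = 1.28 in/hour.

1.28 in/hour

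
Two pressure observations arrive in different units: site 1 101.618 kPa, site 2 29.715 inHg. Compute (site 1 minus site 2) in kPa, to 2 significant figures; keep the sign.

site 2: 29.715 inHg = 100.6265 kPa.
Difference: 101.6180 − 100.6265 = 0.99 kPa.

0.99 kPa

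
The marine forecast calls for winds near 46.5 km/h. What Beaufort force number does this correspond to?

46.5 km/h = 12.9 m/s, which is Beaufort 6 (strong breeze, 10.8–13.8 m/s).

Beaufort force 6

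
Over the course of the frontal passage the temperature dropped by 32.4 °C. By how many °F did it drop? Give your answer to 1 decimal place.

58.3 °F

For a temperature change the 32° offset cancels: Δ°F = 32.4 × 1.8 = 58.3 °F.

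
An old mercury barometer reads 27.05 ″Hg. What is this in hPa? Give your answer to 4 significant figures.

1 inHg = 33.8639 hPa, so 27.05 × 33.8639 = 916.0 hPa.

916.0 hPa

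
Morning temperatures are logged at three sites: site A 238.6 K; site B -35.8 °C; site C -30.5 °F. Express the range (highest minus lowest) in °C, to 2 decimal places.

site A: 238.6 K = -34.550 °C.
site C: -30.5 °F = -34.722 °C.
Spread: (-34.550) − (-35.800) = 1.250 °C.

1.25 °C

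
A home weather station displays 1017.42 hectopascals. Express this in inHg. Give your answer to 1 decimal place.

30.0 inHg

1 hPa = 0.02953 inHg, so 1017.42 × 0.02953 = 30.0 inHg.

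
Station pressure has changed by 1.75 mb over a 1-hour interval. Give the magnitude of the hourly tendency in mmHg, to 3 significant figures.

1.31 mmHg per hour

1.75 mb / 1 h × 0.750062 mmHg/mb = 1.31 mmHg/h.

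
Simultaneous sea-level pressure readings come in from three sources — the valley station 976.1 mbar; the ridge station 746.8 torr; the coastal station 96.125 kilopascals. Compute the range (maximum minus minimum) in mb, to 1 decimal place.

34.4 mb

the ridge station: 746.8 mmHg = 995.652 mb.
the coastal station: 96.125 kPa = 961.250 mb.
Spread: 995.652 − 961.250 = 34.4 mb.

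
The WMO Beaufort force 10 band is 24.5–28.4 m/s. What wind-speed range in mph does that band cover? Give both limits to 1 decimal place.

24.5–28.4 m/s × 2.237 = 54.8–63.5 mph.

54.8 to 63.5 mph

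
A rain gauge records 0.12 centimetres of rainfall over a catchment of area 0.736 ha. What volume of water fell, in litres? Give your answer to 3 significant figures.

Depth: 0.12 cm × 10 = 1.2 mm.
Area: 0.736 ha = 7360 m².
1 mm over 1 m² is 1 L, so volume = 1.2 × 7360 = 8832 L ≈ 8830 L.

8830 litres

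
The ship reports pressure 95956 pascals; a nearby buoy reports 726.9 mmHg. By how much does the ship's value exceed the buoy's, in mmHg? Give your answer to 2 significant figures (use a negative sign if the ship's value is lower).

-7.2 mmHg

the ship: 95956 Pa = 719.729 mmHg.
Difference: 719.729 − 726.900 = -7.2 mmHg.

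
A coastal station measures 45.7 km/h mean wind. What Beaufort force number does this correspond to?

45.7 km/h = 12.7 m/s, which is Beaufort 6 (strong breeze, 10.8–13.8 m/s).

Beaufort force 6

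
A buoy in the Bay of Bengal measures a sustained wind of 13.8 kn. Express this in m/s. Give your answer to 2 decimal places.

1 kt = 0.514444 m/s, so 13.8 × 0.514444 = 7.10 m/s.

7.10 m/s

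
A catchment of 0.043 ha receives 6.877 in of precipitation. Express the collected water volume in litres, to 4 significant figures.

Depth: 6.877 in × 25.4 = 174.6758 mm.
Area: 0.043 ha = 430 m².
1 mm over 1 m² is 1 L, so volume = 174.6758 × 430 = 75110.594 L ≈ 75110 L.

75110 litres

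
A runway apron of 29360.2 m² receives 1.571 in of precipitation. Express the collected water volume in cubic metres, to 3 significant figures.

Depth: 1.571 in × 25.4 = 39.9034 mm.
1 mm over 1 m² is 1 L, so volume = 39.9034 × 29360.2 = 1171571.8 L = 1170 m³.

1170 cubic metres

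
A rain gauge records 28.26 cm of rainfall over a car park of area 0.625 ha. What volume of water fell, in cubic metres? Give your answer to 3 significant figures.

1770 cubic metres

Depth: 28.26 cm × 10 = 282.6 mm.
Area: 0.625 ha = 6250 m².
1 mm over 1 m² is 1 L, so volume = 282.6 × 6250 = 1766250 L = 1770 m³.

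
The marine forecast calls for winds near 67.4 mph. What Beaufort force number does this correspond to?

67.4 mph = 30.1 m/s, which is Beaufort 11 (violent storm, 28.5–32.6 m/s).

Beaufort force 11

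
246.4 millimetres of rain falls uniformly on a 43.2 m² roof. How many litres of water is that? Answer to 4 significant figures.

1 mm over 1 m² is 1 L, so volume = 246.4 × 43.2 = 10644.48 L ≈ 10640 L.

10640 litres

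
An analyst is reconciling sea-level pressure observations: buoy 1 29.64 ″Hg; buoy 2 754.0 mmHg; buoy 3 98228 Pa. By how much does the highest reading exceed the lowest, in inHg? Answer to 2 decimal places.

buoy 2: 754.0 mmHg = 29.6850 inHg.
buoy 3: 98228 Pa = 29.0067 inHg.
Spread: 29.6850 − 29.0067 = 0.68 inHg.

0.68 inHg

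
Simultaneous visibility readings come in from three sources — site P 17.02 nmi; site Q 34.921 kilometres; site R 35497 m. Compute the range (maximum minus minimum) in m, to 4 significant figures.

3976 m

site P: 17.02 nmi = 31521.04 m.
site Q: 34.921 km = 34921.00 m.
Spread: 35497.00 − 31521.04 = 3976 m.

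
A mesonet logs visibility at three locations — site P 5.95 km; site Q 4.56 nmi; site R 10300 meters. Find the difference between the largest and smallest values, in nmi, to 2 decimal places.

site P: 5.95 km = 3.2127 nmi.
site R: 10300 m = 5.5616 nmi.
Spread: 5.5616 − 3.2127 = 2.35 nmi.

2.35 nmi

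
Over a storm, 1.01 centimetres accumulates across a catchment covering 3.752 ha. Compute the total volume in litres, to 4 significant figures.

Depth: 1.01 cm × 10 = 10.1 mm.
Area: 3.752 ha = 37520 m².
1 mm over 1 m² is 1 L, so volume = 10.1 × 37520 = 378952 L ≈ 379000 L.

379000 litres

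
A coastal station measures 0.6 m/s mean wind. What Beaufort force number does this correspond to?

Beaufort force 1

0.6 m/s lies in the Beaufort 1 band (light air, 0.3–1.5 m/s).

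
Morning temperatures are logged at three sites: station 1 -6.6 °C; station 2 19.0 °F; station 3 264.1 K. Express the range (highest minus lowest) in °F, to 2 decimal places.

station 2: 19.0 °F = -7.222 °C.
station 3: 264.1 K = -9.050 °C.
Spread: (-6.600) − (-9.050) = 2.450 °C = 4.41 °F.

4.41 °F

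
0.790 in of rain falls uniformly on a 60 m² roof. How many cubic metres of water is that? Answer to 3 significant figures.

Depth: 0.790 in × 25.4 = 20.066 mm.
1 mm over 1 m² is 1 L, so volume = 20.066 × 60 = 1203.96 L = 1.20 m³.

1.20 cubic metres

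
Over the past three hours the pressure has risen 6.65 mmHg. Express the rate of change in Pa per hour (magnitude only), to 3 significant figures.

6.65 mmHg / 3 h × 133.322 Pa/mmHg = 296 Pa/h.

296 Pa per hour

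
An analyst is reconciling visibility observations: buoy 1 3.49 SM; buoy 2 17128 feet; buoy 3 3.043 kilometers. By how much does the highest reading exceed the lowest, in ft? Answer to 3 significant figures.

8440 ft

buoy 1: 3.49 SM = 18427.20 ft.
buoy 3: 3.043 km = 9983.60 ft.
Spread: 18427.20 − 9983.60 = 8440 ft.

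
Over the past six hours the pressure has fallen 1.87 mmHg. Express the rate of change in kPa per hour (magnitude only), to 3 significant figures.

1.87 mmHg / 6 h × 0.133322 kPa/mmHg = 0.0416 kPa/h.

0.0416 kPa per hour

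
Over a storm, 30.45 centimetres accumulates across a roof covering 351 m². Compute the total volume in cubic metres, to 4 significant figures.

106.9 cubic metres

Depth: 30.45 cm × 10 = 304.5 mm.
1 mm over 1 m² is 1 L, so volume = 304.5 × 351 = 106879.5 L = 106.9 m³.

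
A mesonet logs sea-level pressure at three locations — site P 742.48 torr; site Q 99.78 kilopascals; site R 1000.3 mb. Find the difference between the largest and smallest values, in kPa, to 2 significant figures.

site P: 742.48 mmHg = 98.989 kPa.
site R: 1000.3 mb = 100.030 kPa.
Spread: 100.030 − 98.989 = 1.0 kPa.

1.0 kPa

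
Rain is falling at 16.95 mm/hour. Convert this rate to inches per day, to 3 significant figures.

16.0 in/day

16.95 mm/hour × 0.0393701 in/mm × 24 hour/day = 16.0 in/day.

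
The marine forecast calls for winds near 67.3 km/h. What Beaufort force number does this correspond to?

Beaufort force 8

67.3 km/h = 18.7 m/s, which is Beaufort 8 (gale, 17.2–20.7 m/s).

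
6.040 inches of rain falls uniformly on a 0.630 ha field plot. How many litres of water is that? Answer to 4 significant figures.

Depth: 6.040 in × 25.4 = 153.416 mm.
Area: 0.630 ha = 6300 m².
1 mm over 1 m² is 1 L, so volume = 153.416 × 6300 = 966520.8 L ≈ 966500 L.

966500 litres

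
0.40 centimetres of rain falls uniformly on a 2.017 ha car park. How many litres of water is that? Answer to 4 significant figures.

Depth: 0.40 cm × 10 = 4 mm.
Area: 2.017 ha = 20170 m².
1 mm over 1 m² is 1 L, so volume = 4 × 20170 = 80680 L.

80680 litres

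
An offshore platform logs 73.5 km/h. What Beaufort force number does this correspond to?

73.5 km/h = 20.4 m/s, which is Beaufort 8 (gale, 17.2–20.7 m/s).

Beaufort force 8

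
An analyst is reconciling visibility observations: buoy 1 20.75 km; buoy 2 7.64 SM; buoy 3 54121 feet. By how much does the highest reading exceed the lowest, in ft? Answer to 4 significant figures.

27740 ft

buoy 1: 20.75 km = 68077.43 ft.
buoy 2: 7.64 SM = 40339.20 ft.
Spread: 68077.43 − 40339.20 = 27740 ft.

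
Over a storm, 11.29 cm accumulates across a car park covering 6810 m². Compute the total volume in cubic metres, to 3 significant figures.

769 cubic metres

Depth: 11.29 cm × 10 = 112.9 mm.
1 mm over 1 m² is 1 L, so volume = 112.9 × 6810 = 768849 L = 769 m³.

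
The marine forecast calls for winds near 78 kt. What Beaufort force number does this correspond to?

Beaufort force 12

78 kt lies in the Beaufort 12 band (hurricane force, ≥64 kt).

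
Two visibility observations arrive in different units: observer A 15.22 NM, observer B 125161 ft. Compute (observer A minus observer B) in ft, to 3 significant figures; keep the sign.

-32700 ft

observer A: 15.22 nmi = 92478.48 ft.
Difference: 92478.48 − 125161.00 = -32700 ft.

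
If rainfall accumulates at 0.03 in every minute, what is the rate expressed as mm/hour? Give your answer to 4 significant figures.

45.72 mm/hour

0.03 in/minute × 25.4 mm/in × 60 minute/hour = 45.72 mm/hour.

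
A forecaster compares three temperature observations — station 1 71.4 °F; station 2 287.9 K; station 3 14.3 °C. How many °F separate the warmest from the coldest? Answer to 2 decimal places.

station 1: 71.4 °F = 21.889 °C.
station 2: 287.9 K = 14.750 °C.
Spread: 21.889 − 14.300 = 7.589 °C = 13.66 °F.

13.66 °F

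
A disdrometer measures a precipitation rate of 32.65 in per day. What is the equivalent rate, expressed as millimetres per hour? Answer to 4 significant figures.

32.65 in/day × 25.4 mm/in × 0.0416667 day/hour = 34.55 mm/hour.

34.55 mm/hour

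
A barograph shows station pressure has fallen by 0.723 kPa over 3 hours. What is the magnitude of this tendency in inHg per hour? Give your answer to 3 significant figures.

0.0712 inHg per hour

0.723 kPa / 3 h × 0.2953 inHg/kPa = 0.0712 inHg/h.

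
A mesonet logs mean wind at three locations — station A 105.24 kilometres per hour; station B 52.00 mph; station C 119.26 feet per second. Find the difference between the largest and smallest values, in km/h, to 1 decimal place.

station B: 52.00 mph = 83.686 km/h.
station C: 119.26 ft/s = 130.862 km/h.
Spread: 130.862 − 83.686 = 47.2 km/h.

47.2 km/h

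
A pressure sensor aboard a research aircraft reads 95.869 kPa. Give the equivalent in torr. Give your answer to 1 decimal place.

719.1 mmHg

1 kPa = 7.50062 mmHg, so 95.869 × 7.50062 = 719.1 mmHg.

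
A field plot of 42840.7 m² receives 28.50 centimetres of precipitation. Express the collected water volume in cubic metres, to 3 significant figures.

12200 cubic metres

Depth: 28.50 cm × 10 = 285 mm.
1 mm over 1 m² is 1 L, so volume = 285 × 42840.7 = 12209600 L = 12200 m³.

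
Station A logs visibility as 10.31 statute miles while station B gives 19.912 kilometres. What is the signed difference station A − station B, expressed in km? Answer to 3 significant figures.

-3.32 km

station A: 10.31 SM = 16.5923 km.
Difference: 16.5923 − 19.9120 = -3.32 km.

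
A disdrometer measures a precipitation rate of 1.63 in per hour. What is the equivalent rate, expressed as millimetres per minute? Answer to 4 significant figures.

0.6900 mm/minute

1.63 in/hour × 25.4 mm/in × 0.0166667 hour/minute = 0.6900 mm/minute.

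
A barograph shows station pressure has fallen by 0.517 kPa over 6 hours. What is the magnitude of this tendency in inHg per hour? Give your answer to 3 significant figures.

0.0254 inHg per hour

0.517 kPa / 6 h × 0.2953 inHg/kPa = 0.0254 inHg/h.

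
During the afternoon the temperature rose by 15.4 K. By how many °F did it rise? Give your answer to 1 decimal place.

27.7 °F

A change of 1 °C equals a change of 1.8 °F: Δ°F = 15.4 × 1.8 = 27.7 °F.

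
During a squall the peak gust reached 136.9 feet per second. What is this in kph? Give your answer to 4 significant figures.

150.2 km/h

1 ft/s = 1.09728 km/h, so 136.9 × 1.09728 = 150.2 km/h.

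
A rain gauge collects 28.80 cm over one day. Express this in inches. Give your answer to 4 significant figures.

11.34 in

1 cm = 0.393701 in, so 28.80 × 0.393701 = 11.34 in.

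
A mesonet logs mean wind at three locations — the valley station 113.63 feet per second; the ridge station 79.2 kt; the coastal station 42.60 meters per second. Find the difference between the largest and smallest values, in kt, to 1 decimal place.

the valley station: 113.63 ft/s = 67.324 kt.
the coastal station: 42.60 m/s = 82.808 kt.
Spread: 82.808 − 67.324 = 15.5 kt.

15.5 kt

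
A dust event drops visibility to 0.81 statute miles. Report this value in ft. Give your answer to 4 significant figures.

4277 ft

1 SM = 5280 ft, so 0.81 × 5280 = 4277 ft.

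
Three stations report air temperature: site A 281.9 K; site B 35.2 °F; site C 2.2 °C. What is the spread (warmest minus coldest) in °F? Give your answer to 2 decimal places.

site A: 281.9 K = 8.750 °C.
site B: 35.2 °F = 1.778 °C.
Spread: 8.750 − 1.778 = 6.972 °C = 12.55 °F.

12.55 °F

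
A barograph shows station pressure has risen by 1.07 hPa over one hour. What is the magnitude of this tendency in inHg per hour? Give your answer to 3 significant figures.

0.0316 inHg per hour

1.07 hPa / 1 h × 0.02953 inHg/hPa = 0.0316 inHg/h.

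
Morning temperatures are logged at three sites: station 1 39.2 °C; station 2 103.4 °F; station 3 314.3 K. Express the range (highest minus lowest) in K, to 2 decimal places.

1.95 K

station 2: 103.4 °F = 39.667 °C.
station 3: 314.3 K = 41.150 °C.
Spread: 41.150 − 39.200 = 1.950 °C.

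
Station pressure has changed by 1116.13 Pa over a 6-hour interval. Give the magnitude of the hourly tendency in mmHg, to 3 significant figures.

1116.13 Pa / 6 h × 0.00750062 mmHg/Pa = 1.40 mmHg/h.

1.40 mmHg per hour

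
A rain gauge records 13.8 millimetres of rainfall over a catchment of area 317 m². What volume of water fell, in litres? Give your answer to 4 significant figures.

1 mm over 1 m² is 1 L, so volume = 13.8 × 317 = 4374.6 L ≈ 4375 L.

4375 litres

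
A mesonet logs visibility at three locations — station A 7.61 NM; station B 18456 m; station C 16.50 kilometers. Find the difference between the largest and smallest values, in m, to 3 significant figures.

4360 m

station A: 7.61 nmi = 14093.72 m.
station C: 16.50 km = 16500.00 m.
Spread: 18456.00 − 14093.72 = 4360 m.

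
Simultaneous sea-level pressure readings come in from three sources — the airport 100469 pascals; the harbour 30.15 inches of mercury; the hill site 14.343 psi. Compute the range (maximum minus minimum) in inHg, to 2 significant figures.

0.95 inHg

the airport: 100469 Pa = 29.6685 inHg.
the hill site: 14.343 psi = 29.2026 inHg.
Spread: 30.1500 − 29.2026 = 0.95 inHg.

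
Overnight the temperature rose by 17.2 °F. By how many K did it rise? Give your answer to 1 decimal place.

9.6 K

For a temperature change the 32° offset cancels: ΔK = 17.2 × 0.5556 = 9.6 K.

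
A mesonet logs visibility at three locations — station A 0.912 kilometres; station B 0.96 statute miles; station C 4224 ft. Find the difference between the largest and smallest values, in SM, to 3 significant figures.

0.393 SM

station A: 0.912 km = 0.56669 SM.
station C: 4224 ft = 0.80000 SM.
Spread: 0.96000 − 0.56669 = 0.393 SM.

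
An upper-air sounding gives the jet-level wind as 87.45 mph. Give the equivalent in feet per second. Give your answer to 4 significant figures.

1 mph = 1.46667 ft/s, so 87.45 × 1.46667 = 128.3 ft/s.

128.3 ft/s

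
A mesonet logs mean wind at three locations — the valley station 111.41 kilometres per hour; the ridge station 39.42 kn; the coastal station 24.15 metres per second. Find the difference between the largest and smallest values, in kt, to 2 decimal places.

the valley station: 111.41 km/h = 60.1566 kt.
the coastal station: 24.15 m/s = 46.9438 kt.
Spread: 60.1566 − 39.4200 = 20.74 kt.

20.74 kt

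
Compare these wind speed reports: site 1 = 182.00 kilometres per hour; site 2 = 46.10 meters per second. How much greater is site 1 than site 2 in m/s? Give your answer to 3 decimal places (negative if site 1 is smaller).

4.456 m/s

site 1: 182.00 km/h = 50.55556 m/s.
Difference: 50.55556 − 46.10000 = 4.456 m/s.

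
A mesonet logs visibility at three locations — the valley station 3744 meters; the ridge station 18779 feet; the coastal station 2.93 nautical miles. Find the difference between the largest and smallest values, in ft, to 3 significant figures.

6500 ft

the valley station: 3744 m = 12283.46 ft.
the coastal station: 2.93 nmi = 17803.02 ft.
Spread: 18779.00 − 12283.46 = 6500 ft.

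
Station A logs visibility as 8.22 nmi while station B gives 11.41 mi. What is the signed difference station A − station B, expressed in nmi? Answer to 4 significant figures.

-1.695 nmi

station B: 11.41 SM = 9.91502 nmi.
Difference: 8.22000 − 9.91502 = -1.695 nmi.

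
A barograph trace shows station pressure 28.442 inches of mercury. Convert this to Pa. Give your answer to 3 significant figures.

1 inHg = 3386.39 Pa, so 28.442 × 3386.39 = 96300 Pa.

96300 Pa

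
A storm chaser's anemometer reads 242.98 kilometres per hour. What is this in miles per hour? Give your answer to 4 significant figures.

151.0 mph

1 km/h = 0.621371 mph, so 242.98 × 0.621371 = 151.0 mph.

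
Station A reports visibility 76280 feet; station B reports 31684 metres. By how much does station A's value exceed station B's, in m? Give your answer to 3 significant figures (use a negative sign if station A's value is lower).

-8430 m

station A: 76280 ft = 23250.14 m.
Difference: 23250.14 − 31684.00 = -8430 m.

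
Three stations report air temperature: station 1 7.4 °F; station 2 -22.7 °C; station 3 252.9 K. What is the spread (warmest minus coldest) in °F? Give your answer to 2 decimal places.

16.26 °F

station 1: 7.4 °F = -13.667 °C.
station 3: 252.9 K = -20.250 °C.
Spread: (-13.667) − (-22.700) = 9.033 °C = 16.26 °F.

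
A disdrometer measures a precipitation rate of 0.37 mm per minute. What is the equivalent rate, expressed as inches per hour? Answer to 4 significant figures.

0.8740 in/hour

0.37 mm/minute × 0.0393701 in/mm × 60 minute/hour = 0.8740 in/hour.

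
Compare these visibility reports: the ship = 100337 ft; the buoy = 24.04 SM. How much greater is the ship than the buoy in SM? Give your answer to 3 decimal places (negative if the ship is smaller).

-5.037 SM

the ship: 100337 ft = 19.00322 SM.
Difference: 19.00322 − 24.04000 = -5.037 SM.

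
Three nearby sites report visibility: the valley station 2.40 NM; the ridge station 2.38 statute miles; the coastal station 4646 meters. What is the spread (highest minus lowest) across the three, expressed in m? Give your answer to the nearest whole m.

816 m

the valley station: 2.40 nmi = 4444.80 m.
the ridge station: 2.38 SM = 3830.24 m.
Spread: 4646.00 − 3830.24 = 816 m.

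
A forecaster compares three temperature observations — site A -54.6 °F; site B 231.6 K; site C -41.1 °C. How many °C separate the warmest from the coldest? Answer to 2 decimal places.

7.01 °C

site A: -54.6 °F = -48.111 °C.
site B: 231.6 K = -41.550 °C.
Spread: (-41.100) − (-48.111) = 7.011 °C.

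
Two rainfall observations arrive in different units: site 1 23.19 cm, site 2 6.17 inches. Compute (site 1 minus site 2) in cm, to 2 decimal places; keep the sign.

7.52 cm

site 2: 6.17 in = 15.6718 cm.
Difference: 23.1900 − 15.6718 = 7.52 cm.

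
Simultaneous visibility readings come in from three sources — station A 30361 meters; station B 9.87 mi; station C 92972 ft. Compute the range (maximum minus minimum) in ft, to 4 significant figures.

47500 ft

station A: 30361 m = 99609.58 ft.
station B: 9.87 SM = 52113.60 ft.
Spread: 99609.58 − 52113.60 = 47500 ft.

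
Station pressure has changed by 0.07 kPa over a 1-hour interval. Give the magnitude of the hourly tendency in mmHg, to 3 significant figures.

0.525 mmHg per hour

0.07 kPa / 1 h × 7.50062 mmHg/kPa = 0.525 mmHg/h.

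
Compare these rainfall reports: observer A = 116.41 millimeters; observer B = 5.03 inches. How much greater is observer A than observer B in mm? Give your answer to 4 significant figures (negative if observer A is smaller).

observer B: 5.03 in = 127.7620 mm.
Difference: 116.4100 − 127.7620 = -11.35 mm.

-11.35 mm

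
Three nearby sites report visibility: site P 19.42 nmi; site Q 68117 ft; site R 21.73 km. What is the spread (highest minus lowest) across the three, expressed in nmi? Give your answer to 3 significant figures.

site Q: 68117 ft = 11.2106 nmi.
site R: 21.73 km = 11.7333 nmi.
Spread: 19.4200 − 11.2106 = 8.21 nmi.

8.21 nmi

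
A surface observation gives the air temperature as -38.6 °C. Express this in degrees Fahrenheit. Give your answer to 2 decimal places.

-37.48 °F

°F = °C × 9/5 + 32 = -38.6 × 1.8 + 32 = -37.48 °F.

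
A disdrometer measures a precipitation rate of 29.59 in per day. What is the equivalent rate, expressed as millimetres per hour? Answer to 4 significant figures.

31.32 mm/hour

29.59 in/day × 25.4 mm/in × 0.0416667 day/hour = 31.32 mm/hour.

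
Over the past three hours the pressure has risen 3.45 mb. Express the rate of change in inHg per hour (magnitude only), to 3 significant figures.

0.0340 inHg per hour

3.45 mb / 3 h × 0.02953 inHg/mb = 0.0340 inHg/h.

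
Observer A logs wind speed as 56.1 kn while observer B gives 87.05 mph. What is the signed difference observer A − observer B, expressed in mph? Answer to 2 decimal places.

-22.49 mph

observer A: 56.1 kt = 64.5587 mph.
Difference: 64.5587 − 87.0500 = -22.49 mph.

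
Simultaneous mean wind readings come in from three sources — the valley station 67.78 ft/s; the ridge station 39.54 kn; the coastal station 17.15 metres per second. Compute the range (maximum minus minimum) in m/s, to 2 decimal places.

3.51 m/s

the valley station: 67.78 ft/s = 20.6593 m/s.
the ridge station: 39.54 kt = 20.3411 m/s.
Spread: 20.6593 − 17.1500 = 3.51 m/s.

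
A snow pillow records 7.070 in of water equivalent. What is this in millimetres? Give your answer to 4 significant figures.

179.6 mm

1 in = 25.4 mm, so 7.070 × 25.4 = 179.6 mm.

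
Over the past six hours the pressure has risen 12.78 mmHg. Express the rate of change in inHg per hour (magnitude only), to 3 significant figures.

12.78 mmHg / 6 h × 0.0393701 inHg/mmHg = 0.0839 inHg/h.

0.0839 inHg per hour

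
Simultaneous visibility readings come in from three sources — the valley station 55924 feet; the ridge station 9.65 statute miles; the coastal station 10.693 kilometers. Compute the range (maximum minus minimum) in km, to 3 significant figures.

6.35 km

the valley station: 55924 ft = 17.0456 km.
the ridge station: 9.65 SM = 15.5302 km.
Spread: 17.0456 − 10.6930 = 6.35 km.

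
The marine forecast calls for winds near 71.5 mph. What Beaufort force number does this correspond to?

Beaufort force 11

71.5 mph = 32.0 m/s, which is Beaufort 11 (violent storm, 28.5–32.6 m/s).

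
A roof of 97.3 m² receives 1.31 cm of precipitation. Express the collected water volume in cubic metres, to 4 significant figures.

Depth: 1.31 cm × 10 = 13.1 mm.
1 mm over 1 m² is 1 L, so volume = 13.1 × 97.3 = 1274.63 L = 1.275 m³.

1.275 cubic metres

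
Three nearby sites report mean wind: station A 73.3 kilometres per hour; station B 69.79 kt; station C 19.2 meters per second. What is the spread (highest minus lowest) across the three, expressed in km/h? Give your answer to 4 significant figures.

station B: 69.79 kt = 129.2511 km/h.
station C: 19.2 m/s = 69.1200 km/h.
Spread: 129.2511 − 69.1200 = 60.13 km/h.

60.13 km/h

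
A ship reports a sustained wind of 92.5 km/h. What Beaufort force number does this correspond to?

Beaufort force 10

92.5 km/h = 25.7 m/s, which is Beaufort 10 (storm, 24.5–28.4 m/s).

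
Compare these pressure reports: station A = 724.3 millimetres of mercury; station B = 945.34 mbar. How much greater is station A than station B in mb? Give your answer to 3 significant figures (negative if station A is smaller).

station A: 724.3 mmHg = 965.654 mb.
Difference: 965.654 − 945.340 = 20.3 mb.

20.3 mb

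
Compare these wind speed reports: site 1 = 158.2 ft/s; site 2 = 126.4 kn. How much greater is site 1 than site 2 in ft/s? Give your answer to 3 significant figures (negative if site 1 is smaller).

site 2: 126.4 kt = 213.339 ft/s.
Difference: 158.200 − 213.339 = -55.1 ft/s.

-55.1 ft/s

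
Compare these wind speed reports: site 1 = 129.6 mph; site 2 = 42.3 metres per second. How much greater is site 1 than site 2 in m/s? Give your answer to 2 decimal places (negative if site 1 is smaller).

site 1: 129.6 mph = 57.9364 m/s.
Difference: 57.9364 − 42.3000 = 15.64 m/s.

15.64 m/s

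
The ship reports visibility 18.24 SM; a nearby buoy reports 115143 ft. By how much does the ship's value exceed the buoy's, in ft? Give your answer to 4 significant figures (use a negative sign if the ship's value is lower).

the ship: 18.24 SM = 96307.20 ft.
Difference: 96307.20 − 115143.00 = -18840 ft.

-18840 ft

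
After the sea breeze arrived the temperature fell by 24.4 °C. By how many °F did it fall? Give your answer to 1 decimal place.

43.9 °F

For a temperature change the 32° offset cancels: Δ°F = 24.4 × 1.8 = 43.9 °F.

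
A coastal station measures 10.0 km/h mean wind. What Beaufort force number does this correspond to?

10.0 km/h = 2.8 m/s, which is Beaufort 2 (light breeze, 1.6–3.3 m/s).

Beaufort force 2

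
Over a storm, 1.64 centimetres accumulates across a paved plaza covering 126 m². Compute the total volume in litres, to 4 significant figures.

Depth: 1.64 cm × 10 = 16.4 mm.
1 mm over 1 m² is 1 L, so volume = 16.4 × 126 = 2066.4 L ≈ 2066 L.

2066 litres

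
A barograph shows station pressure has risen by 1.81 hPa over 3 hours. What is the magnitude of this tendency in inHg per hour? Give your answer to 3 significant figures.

1.81 hPa / 3 h × 0.02953 inHg/hPa = 0.0178 inHg/h.

0.0178 inHg per hour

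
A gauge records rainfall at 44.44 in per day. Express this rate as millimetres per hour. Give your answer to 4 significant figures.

47.03 mm/hour

44.44 in/day × 25.4 mm/in × 0.0416667 day/hour = 47.03 mm/hour.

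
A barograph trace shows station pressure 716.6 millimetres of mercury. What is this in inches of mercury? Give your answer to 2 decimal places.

1 mmHg = 0.0393701 inHg, so 716.6 × 0.0393701 = 28.21 inHg.

28.21 inHg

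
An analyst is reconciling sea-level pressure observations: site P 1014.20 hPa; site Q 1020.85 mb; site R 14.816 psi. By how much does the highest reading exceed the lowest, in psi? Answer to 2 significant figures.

0.11 psi

site P: 1014.20 hPa = 14.7097 psi.
site Q: 1020.85 mb = 14.8062 psi.
Spread: 14.8160 − 14.7097 = 0.11 psi.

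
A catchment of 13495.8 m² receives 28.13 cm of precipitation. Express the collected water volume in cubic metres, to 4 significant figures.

Depth: 28.13 cm × 10 = 281.3 mm.
1 mm over 1 m² is 1 L, so volume = 281.3 × 13495.8 = 3796368.5 L = 3796 m³.

3796 cubic metres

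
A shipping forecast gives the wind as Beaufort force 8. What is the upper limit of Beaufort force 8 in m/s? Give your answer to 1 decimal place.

Beaufort 8 (gale) spans 17.2–20.7 m/s.

20.7 m/s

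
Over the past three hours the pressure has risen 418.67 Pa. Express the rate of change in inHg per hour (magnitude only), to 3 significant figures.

418.67 Pa / 3 h × 0.0002953 inHg/Pa = 0.0412 inHg/h.

0.0412 inHg per hour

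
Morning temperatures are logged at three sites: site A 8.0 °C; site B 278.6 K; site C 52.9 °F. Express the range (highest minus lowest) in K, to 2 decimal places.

site B: 278.6 K = 5.450 °C.
site C: 52.9 °F = 11.611 °C.
Spread: 11.611 − 5.450 = 6.161 °C.

6.16 K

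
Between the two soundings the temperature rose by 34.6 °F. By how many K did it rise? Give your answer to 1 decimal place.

19.2 K

A change of 1 °C equals a change of 1.8 °F: ΔK = 34.6 × 0.5556 = 19.2 K.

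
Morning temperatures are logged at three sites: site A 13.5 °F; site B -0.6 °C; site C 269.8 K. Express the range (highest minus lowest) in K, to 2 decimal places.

9.68 K

site A: 13.5 °F = -10.278 °C.
site C: 269.8 K = -3.350 °C.
Spread: (-0.600) − (-10.278) = 9.678 °C.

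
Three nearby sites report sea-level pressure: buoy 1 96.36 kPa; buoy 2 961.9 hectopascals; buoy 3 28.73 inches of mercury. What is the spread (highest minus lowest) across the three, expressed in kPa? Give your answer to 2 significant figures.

1.1 kPa

buoy 2: 961.9 hPa = 96.190 kPa.
buoy 3: 28.73 inHg = 97.291 kPa.
Spread: 97.291 − 96.190 = 1.1 kPa.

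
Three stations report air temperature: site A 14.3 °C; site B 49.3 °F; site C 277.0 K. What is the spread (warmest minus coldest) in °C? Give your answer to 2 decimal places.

site B: 49.3 °F = 9.611 °C.
site C: 277.0 K = 3.850 °C.
Spread: 14.300 − 3.850 = 10.450 °C.

10.45 °C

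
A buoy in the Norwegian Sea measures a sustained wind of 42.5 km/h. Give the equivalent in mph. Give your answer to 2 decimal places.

1 km/h = 0.621371 mph, so 42.5 × 0.621371 = 26.41 mph.

26.41 mph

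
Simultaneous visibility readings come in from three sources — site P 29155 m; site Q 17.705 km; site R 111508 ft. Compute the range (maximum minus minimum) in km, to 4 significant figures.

16.28 km

site P: 29155 m = 29.1550 km.
site R: 111508 ft = 33.9876 km.
Spread: 33.9876 − 17.7050 = 16.28 km.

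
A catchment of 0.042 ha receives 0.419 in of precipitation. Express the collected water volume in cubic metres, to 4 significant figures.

4.470 cubic metres

Depth: 0.419 in × 25.4 = 10.6426 mm.
Area: 0.042 ha = 420 m².
1 mm over 1 m² is 1 L, so volume = 10.6426 × 420 = 4469.892 L = 4.470 m³.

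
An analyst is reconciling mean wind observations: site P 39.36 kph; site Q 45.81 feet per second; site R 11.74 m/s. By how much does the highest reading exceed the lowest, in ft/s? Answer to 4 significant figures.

site P: 39.36 km/h = 35.87052 ft/s.
site R: 11.74 m/s = 38.51706 ft/s.
Spread: 45.81000 − 35.87052 = 9.939 ft/s.

9.939 ft/s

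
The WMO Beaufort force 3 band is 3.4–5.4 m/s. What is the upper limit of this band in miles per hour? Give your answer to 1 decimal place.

3.4–5.4 m/s × 2.237 = 7.6–12.1 mph.

12.1 mph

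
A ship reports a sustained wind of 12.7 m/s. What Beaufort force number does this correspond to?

12.7 m/s lies in the Beaufort 6 band (strong breeze, 10.8–13.8 m/s).

Beaufort force 6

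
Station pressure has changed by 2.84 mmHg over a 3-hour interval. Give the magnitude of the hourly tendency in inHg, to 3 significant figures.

2.84 mmHg / 3 h × 0.0393701 inHg/mmHg = 0.0373 inHg/h.

0.0373 inHg per hour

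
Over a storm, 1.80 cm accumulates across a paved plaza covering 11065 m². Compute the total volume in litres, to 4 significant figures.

Depth: 1.80 cm × 10 = 18 mm.
1 mm over 1 m² is 1 L, so volume = 18 × 11065 = 199170 L ≈ 199200 L.

199200 litres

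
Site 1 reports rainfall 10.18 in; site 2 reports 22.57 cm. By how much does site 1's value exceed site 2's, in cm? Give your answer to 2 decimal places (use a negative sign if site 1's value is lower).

site 1: 10.18 in = 25.8572 cm.
Difference: 25.8572 − 22.5700 = 3.29 cm.

3.29 cm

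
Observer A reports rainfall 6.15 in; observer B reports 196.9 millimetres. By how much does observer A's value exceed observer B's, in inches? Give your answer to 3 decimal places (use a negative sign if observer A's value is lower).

observer B: 196.9 mm = 7.75197 in.
Difference: 6.15000 − 7.75197 = -1.602 in.

-1.602 in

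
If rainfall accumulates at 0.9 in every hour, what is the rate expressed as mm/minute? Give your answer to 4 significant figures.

0.3810 mm/minute

0.9 in/hour × 25.4 mm/in × 0.0166667 hour/minute = 0.3810 mm/minute.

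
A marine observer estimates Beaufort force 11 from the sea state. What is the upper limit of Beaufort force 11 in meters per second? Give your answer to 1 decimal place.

32.6 m/s

Beaufort 11 (violent storm) spans 28.5–32.6 m/s.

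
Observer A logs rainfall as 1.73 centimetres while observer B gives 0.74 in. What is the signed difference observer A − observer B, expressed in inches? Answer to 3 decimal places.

-0.059 in

observer A: 1.73 cm = 0.68110 in.
Difference: 0.68110 − 0.74000 = -0.059 in.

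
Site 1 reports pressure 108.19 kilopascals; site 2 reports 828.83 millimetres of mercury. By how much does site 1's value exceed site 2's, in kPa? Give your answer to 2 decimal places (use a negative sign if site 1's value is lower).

site 2: 828.83 mmHg = 110.5016 kPa.
Difference: 108.1900 − 110.5016 = -2.31 kPa.

-2.31 kPa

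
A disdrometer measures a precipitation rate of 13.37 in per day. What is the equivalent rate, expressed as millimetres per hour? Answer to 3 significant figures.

13.37 in/day × 25.4 mm/in × 0.0416667 day/hour = 14.1 mm/hour.

14.1 mm/hour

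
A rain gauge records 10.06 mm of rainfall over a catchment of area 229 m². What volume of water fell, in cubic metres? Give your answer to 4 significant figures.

1 mm over 1 m² is 1 L, so volume = 10.06 × 229 = 2303.74 L = 2.304 m³.

2.304 cubic metres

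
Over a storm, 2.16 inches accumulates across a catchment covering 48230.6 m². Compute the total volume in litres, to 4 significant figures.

2646000 litres

Depth: 2.16 in × 25.4 = 54.864 mm.
1 mm over 1 m² is 1 L, so volume = 54.864 × 48230.6 = 2646123.6 L ≈ 2646000 L.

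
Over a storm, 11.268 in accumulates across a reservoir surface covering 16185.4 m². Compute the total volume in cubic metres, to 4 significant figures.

4632 cubic metres

Depth: 11.268 in × 25.4 = 286.2072 mm.
1 mm over 1 m² is 1 L, so volume = 286.2072 × 16185.4 = 4632378 L = 4632 m³.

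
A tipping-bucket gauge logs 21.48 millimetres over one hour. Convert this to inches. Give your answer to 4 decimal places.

1 mm = 0.0393701 in, so 21.48 × 0.0393701 = 0.8457 in.

0.8457 in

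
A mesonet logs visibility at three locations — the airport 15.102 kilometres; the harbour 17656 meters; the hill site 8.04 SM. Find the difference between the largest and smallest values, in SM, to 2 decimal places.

the airport: 15.102 km = 9.3839 SM.
the harbour: 17656 m = 10.9709 SM.
Spread: 10.9709 − 8.0400 = 2.93 SM.

2.93 SM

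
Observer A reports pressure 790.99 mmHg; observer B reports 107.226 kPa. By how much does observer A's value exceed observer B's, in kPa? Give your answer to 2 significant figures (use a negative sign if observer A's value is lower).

-1.8 kPa

observer A: 790.99 mmHg = 105.457 kPa.
Difference: 105.457 − 107.226 = -1.8 kPa.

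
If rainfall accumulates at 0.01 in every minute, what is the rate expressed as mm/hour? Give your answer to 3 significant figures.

0.01 in/minute × 25.4 mm/in × 60 minute/hour = 15.2 mm/hour.

15.2 mm/hour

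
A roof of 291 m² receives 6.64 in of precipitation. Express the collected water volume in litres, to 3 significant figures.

Depth: 6.64 in × 25.4 = 168.656 mm.
1 mm over 1 m² is 1 L, so volume = 168.656 × 291 = 49078.896 L ≈ 49100 L.

49100 litres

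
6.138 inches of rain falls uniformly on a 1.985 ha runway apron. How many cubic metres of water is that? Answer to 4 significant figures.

Depth: 6.138 in × 25.4 = 155.9052 mm.
Area: 1.985 ha = 19850 m².
1 mm over 1 m² is 1 L, so volume = 155.9052 × 19850 = 3094718.2 L = 3095 m³.

3095 cubic metres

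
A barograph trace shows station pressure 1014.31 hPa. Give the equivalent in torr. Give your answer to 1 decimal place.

1 hPa = 0.750062 mmHg, so 1014.31 × 0.750062 = 760.8 mmHg.

760.8 mmHg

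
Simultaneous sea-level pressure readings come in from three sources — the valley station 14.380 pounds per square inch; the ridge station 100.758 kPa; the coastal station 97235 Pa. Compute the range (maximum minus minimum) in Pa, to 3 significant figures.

3520 Pa

the valley station: 14.380 psi = 99146.61 Pa.
the ridge station: 100.758 kPa = 100758.00 Pa.
Spread: 100758.00 − 97235.00 = 3520 Pa.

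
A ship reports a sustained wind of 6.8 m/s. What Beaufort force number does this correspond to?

6.8 m/s lies in the Beaufort 4 band (moderate breeze, 5.5–7.9 m/s).

Beaufort force 4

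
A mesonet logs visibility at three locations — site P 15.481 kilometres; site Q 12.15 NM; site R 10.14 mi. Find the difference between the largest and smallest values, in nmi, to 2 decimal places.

site P: 15.481 km = 8.3591 nmi.
site R: 10.14 SM = 8.8114 nmi.
Spread: 12.1500 − 8.3591 = 3.79 nmi.

3.79 nmi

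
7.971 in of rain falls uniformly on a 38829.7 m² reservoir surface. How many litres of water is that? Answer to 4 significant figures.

Depth: 7.971 in × 25.4 = 202.4634 mm.
1 mm over 1 m² is 1 L, so volume = 202.4634 × 38829.7 = 7861593.1 L ≈ 7862000 L.

7862000 litres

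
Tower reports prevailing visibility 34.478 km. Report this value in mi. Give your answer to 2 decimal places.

1 km = 0.621371 SM, so 34.478 × 0.621371 = 21.42 SM.

21.42 SM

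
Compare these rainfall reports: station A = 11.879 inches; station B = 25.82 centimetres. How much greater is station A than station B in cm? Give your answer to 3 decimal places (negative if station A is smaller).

station A: 11.879 in = 30.17266 cm.
Difference: 30.17266 − 25.82000 = 4.353 cm.

4.353 cm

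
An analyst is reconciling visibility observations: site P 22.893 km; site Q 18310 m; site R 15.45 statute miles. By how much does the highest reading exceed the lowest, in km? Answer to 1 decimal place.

6.6 km

site Q: 18310 m = 18.310 km.
site R: 15.45 SM = 24.864 km.
Spread: 24.864 − 18.310 = 6.6 km.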